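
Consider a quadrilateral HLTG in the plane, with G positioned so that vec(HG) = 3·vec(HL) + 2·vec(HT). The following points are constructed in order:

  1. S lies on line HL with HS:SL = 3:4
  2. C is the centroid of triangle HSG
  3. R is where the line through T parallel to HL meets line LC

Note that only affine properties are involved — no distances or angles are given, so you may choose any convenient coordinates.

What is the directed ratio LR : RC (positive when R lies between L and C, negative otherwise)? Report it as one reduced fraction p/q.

LR:RC = -3

Assign H = (0, 0), L = (1, 0), T = (0, 1), G = (3, 2) — the answer is frame-independent, so this choice is without loss of generality.
1. S lies on line HL with HS:SL = 3:4 ⇒ S = (3/7, 0)
2. C is the centroid of triangle HSG ⇒ C = (8/7, 2/3)
3. R is where the line through T parallel to HL meets line LC ⇒ R = (17/14, 1)
R = L + t·(C−L) with t = 3/2, so LR:RC = t:(1−t) = 3/2:-1/2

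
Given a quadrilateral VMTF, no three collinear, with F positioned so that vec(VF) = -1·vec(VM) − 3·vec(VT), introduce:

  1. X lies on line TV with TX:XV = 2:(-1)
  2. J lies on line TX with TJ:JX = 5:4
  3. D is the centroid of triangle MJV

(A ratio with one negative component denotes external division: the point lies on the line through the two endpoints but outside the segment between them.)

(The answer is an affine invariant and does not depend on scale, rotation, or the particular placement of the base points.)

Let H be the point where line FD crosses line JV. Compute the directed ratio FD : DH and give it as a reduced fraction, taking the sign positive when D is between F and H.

FD:DH = -4

Work in coordinates with V = (0, 0), M = (1, 0), T = (0, 1), F = (-1, -3).
1. X lies on line TV with TX:XV = 2:(-1) ⇒ X = (0, -1)
2. J lies on line TX with TJ:JX = 5:4 ⇒ J = (0, -1/9)
3. D is the centroid of triangle MJV ⇒ D = (1/3, -1/27)
line FD meets JV at H = (0, -7/9)
D = F + t·(H−F) with t = 4/3, so FD:DH = 4/3:-1/3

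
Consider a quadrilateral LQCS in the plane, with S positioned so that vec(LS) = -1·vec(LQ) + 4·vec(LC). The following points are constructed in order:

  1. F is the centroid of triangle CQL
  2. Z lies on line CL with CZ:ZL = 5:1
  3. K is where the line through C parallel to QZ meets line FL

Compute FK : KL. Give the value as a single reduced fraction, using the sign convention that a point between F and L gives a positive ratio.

Set L = (0, 0), Q = (1, 0), C = (0, 1), S = (-1, 4); any affine frame gives the same invariant.
1. F is the centroid of triangle CQL ⇒ F = (1/3, 1/3)
2. Z lies on line CL with CZ:ZL = 5:1 ⇒ Z = (0, 1/6)
3. K is where the line through C parallel to QZ meets line FL ⇒ K = (6/7, 6/7)
K = F + t·(L−F) with t = -11/7, so FK:KL = t:(1−t) = -11/7:18/7

FK:KL = -11/18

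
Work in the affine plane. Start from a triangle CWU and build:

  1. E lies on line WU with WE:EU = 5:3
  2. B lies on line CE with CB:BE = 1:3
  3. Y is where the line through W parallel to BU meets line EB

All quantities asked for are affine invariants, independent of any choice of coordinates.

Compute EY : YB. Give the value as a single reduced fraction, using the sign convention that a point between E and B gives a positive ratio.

Work in coordinates with C = (0, 0), W = (1, 0), U = (0, 1).
1. E lies on line WU with WE:EU = 5:3 ⇒ E = (3/8, 5/8)
2. B lies on line CE with CB:BE = 1:3 ⇒ B = (3/32, 5/32)
3. Y is where the line through W parallel to BU meets line EB ⇒ Y = (27/32, 45/32)
Y = E + t·(B−E) with t = -5/3, so EY:YB = t:(1−t) = -5/3:8/3

EY:YB = -5/8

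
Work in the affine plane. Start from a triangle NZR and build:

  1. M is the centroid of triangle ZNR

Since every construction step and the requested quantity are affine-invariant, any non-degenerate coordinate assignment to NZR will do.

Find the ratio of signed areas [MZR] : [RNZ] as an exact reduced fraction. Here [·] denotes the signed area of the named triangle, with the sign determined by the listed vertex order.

Assign N = (0, 0), Z = (1, 0), R = (0, 1) — the answer is frame-independent, so this choice is without loss of generality.
1. M is the centroid of triangle ZNR ⇒ M = (1/3, 1/3)
2·[MZR] = 1/3, 2·[RNZ] = 1
[MZR]:[RNZ] = 1/3:1 = 1/3

[MZR]:[RNZ] = 1/3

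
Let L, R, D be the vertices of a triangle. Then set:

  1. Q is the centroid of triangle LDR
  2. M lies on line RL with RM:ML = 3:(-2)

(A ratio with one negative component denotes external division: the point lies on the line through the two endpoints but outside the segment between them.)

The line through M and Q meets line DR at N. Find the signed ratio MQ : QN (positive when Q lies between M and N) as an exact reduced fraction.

Work in coordinates with L = (0, 0), R = (1, 0), D = (0, 1).
1. Q is the centroid of triangle LDR ⇒ Q = (1/3, 1/3)
2. M lies on line RL with RM:ML = 3:(-2) ⇒ M = (-2, 0)
line MQ meets DR at N = (5/8, 3/8)
Q = M + t·(N−M) with t = 8/9, so MQ:QN = 8/9:1/9

MQ:QN = 8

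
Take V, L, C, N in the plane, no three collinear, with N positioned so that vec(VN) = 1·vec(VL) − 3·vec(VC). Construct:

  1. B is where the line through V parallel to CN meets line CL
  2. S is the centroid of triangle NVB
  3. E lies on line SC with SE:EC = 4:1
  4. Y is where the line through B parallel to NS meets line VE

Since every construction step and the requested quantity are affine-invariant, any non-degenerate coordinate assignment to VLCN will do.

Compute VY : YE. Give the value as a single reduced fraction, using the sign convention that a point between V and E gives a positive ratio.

VY:YE = 10/19

Set V = (0, 0), L = (1, 0), C = (0, 1), N = (1, -3); any affine frame gives the same invariant.
1. B is where the line through V parallel to CN meets line CL ⇒ B = (-1/3, 4/3)
2. S is the centroid of triangle NVB ⇒ S = (2/9, -5/9)
3. E lies on line SC with SE:EC = 4:1 ⇒ E = (2/45, 31/45)
4. Y is where the line through B parallel to NS meets line VE ⇒ Y = (4/261, 62/261)
Y = V + t·(E−V) with t = 10/29, so VY:YE = t:(1−t) = 10/29:19/29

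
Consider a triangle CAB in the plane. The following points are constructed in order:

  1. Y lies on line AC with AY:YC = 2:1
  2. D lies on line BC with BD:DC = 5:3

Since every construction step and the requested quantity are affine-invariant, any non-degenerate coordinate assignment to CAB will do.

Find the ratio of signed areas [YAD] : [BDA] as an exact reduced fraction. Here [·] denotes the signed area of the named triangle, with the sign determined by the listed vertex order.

Assign C = (0, 0), A = (1, 0), B = (0, 1) — the answer is frame-independent, so this choice is without loss of generality.
1. Y lies on line AC with AY:YC = 2:1 ⇒ Y = (1/3, 0)
2. D lies on line BC with BD:DC = 5:3 ⇒ D = (0, 3/8)
2·[YAD] = 1/4, 2·[BDA] = 5/8
[YAD]:[BDA] = 1/4:5/8 = 2/5

[YAD]:[BDA] = 2/5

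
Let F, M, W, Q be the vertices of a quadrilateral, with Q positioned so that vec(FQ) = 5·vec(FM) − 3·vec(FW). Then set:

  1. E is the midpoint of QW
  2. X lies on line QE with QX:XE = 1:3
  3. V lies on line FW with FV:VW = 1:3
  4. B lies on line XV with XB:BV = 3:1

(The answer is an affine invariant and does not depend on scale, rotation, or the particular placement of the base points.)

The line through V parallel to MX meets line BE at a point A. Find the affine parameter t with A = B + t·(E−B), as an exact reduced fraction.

Assign F = (0, 0), M = (1, 0), W = (0, 1), Q = (5, -3) — the answer is frame-independent, so this choice is without loss of generality.
1. E is the midpoint of QW ⇒ E = (5/2, -1)
2. X lies on line QE with QX:XE = 1:3 ⇒ X = (35/8, -5/2)
3. V lies on line FW with FV:VW = 1:3 ⇒ V = (0, 1/4)
4. B lies on line XV with XB:BV = 3:1 ⇒ B = (35/32, -7/16)
through V parallel to MX: direction (27/8, -5/2); meets BE at A = (135/184, -27/92)
A = B + t·(E−B) with t = -53/207

t = -53/207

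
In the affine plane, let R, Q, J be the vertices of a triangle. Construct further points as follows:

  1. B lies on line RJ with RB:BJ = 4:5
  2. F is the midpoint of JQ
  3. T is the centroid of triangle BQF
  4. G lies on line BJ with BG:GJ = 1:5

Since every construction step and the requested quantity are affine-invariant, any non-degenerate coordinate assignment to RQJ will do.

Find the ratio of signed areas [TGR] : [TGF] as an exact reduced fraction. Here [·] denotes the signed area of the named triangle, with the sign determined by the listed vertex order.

[TGR]:[TGF] = -29/10

Choose coordinates R = (0, 0), Q = (1, 0), J = (0, 1).
1. B lies on line RJ with RB:BJ = 4:5 ⇒ B = (0, 4/9)
2. F is the midpoint of JQ ⇒ F = (1/2, 1/2)
3. T is the centroid of triangle BQF ⇒ T = (1/2, 17/54)
4. G lies on line BJ with BG:GJ = 1:5 ⇒ G = (0, 29/54)
2·[TGR] = 29/108, 2·[TGF] = -5/54
[TGR]:[TGF] = 29/108:-5/54 = -29/10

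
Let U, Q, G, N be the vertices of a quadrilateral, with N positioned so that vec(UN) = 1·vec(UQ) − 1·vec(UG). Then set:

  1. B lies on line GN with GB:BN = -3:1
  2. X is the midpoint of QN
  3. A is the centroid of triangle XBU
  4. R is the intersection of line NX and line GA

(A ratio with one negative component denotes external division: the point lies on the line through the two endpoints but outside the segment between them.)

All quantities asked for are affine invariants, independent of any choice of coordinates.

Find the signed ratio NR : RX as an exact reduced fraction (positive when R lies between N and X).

NR:RX = -2/7

Choose coordinates U = (0, 0), Q = (1, 0), G = (0, 1), N = (1, -1).
1. B lies on line GN with GB:BN = -3:1 ⇒ B = (3/2, -2)
2. X is the midpoint of QN ⇒ X = (1, -1/2)
3. A is the centroid of triangle XBU ⇒ A = (5/6, -5/6)
4. R is the intersection of line NX and line GA ⇒ R = (1, -6/5)
R = N + t·(X−N) with t = -2/5, so NR:RX = t:(1−t) = -2/5:7/5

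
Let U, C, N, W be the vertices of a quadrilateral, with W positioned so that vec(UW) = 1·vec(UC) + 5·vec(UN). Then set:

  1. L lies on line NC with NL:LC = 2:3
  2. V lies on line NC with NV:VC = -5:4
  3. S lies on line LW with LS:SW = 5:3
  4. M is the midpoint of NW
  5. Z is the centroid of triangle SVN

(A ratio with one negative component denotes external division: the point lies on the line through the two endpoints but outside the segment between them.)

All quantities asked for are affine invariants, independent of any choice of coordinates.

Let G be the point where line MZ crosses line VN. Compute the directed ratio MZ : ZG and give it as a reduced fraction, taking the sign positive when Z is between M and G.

Choose coordinates U = (0, 0), C = (1, 0), N = (0, 1), W = (1, 5).
1. L lies on line NC with NL:LC = 2:3 ⇒ L = (2/5, 3/5)
2. V lies on line NC with NV:VC = -5:4 ⇒ V = (5, -4)
3. S lies on line LW with LS:SW = 5:3 ⇒ S = (31/40, 67/20)
4. M is the midpoint of NW ⇒ M = (1/2, 3)
5. Z is the centroid of triangle SVN ⇒ Z = (77/40, 7/60)
line MZ meets VN at G = (103/35, -68/35)
Z = M + t·(G−M) with t = 7/12, so MZ:ZG = 7/12:5/12

MZ:ZG = 7/5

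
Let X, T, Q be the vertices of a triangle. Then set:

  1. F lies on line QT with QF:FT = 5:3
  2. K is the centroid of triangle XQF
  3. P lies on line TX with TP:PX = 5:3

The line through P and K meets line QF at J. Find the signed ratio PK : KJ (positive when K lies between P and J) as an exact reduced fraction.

Work in coordinates with X = (0, 0), T = (1, 0), Q = (0, 1).
1. F lies on line QT with QF:FT = 5:3 ⇒ F = (5/8, 3/8)
2. K is the centroid of triangle XQF ⇒ K = (5/24, 11/24)
3. P lies on line TX with TP:PX = 5:3 ⇒ P = (3/8, 0)
line PK meets QF at J = (1/56, 55/56)
K = P + t·(J−P) with t = 7/15, so PK:KJ = 7/15:8/15

PK:KJ = 7/8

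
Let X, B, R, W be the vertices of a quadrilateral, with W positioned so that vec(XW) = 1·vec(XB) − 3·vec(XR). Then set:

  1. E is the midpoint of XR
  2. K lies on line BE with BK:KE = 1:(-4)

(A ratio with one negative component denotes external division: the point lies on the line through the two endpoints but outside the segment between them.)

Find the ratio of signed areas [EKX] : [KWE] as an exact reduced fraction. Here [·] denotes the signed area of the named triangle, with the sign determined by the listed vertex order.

[EKX]:[KWE] = 1/6

Set X = (0, 0), B = (1, 0), R = (0, 1), W = (1, -3); any affine frame gives the same invariant.
1. E is the midpoint of XR ⇒ E = (0, 1/2)
2. K lies on line BE with BK:KE = 1:(-4) ⇒ K = (4/3, -1/6)
2·[EKX] = -2/3, 2·[KWE] = -4
[EKX]:[KWE] = -2/3:-4 = 1/6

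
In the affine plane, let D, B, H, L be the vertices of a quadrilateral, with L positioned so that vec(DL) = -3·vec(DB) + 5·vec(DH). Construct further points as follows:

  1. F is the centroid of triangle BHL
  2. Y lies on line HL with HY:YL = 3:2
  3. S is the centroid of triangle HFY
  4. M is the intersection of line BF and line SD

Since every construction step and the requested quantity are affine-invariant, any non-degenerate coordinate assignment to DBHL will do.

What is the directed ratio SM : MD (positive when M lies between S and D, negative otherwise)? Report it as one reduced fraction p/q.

SM:MD = -2/45

Work in coordinates with D = (0, 0), B = (1, 0), H = (0, 1), L = (-3, 5).
1. F is the centroid of triangle BHL ⇒ F = (-2/3, 2)
2. Y lies on line HL with HY:YL = 3:2 ⇒ Y = (-9/5, 17/5)
3. S is the centroid of triangle HFY ⇒ S = (-37/45, 32/15)
4. M is the intersection of line BF and line SD ⇒ M = (-37/43, 96/43)
M = S + t·(D−S) with t = -2/43, so SM:MD = t:(1−t) = -2/43:45/43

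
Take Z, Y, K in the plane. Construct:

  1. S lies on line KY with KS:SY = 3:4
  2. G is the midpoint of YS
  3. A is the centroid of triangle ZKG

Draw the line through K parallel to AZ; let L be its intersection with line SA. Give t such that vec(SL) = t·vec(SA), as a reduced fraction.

Choose coordinates Z = (0, 0), Y = (1, 0), K = (0, 1).
1. S lies on line KY with KS:SY = 3:4 ⇒ S = (3/7, 4/7)
2. G is the midpoint of YS ⇒ G = (5/7, 2/7)
3. A is the centroid of triangle ZKG ⇒ A = (5/21, 3/7)
through K parallel to AZ: direction (-5/21, -3/7); meets SA at L = (-5/7, -2/7)
L = S + t·(A−S) with t = 6

t = 6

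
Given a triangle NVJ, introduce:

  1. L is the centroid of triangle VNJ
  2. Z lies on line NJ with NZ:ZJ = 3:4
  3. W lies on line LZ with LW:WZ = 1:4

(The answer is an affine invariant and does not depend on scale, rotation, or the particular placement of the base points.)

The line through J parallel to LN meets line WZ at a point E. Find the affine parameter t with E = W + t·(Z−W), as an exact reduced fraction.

Choose coordinates N = (0, 0), V = (1, 0), J = (0, 1).
1. L is the centroid of triangle VNJ ⇒ L = (1/3, 1/3)
2. Z lies on line NJ with NZ:ZJ = 3:4 ⇒ Z = (0, 3/7)
3. W lies on line LZ with LW:WZ = 1:4 ⇒ W = (4/15, 37/105)
through J parallel to LN: direction (-1/3, -1/3); meets WZ at E = (-4/9, 5/9)
E = W + t·(Z−W) with t = 8/3

t = 8/3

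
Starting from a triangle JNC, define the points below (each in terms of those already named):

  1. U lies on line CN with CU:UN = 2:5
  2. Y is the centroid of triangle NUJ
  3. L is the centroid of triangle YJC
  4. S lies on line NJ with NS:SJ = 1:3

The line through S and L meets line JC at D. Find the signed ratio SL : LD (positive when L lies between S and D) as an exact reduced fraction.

Choose coordinates J = (0, 0), N = (1, 0), C = (0, 1).
1. U lies on line CN with CU:UN = 2:5 ⇒ U = (2/7, 5/7)
2. Y is the centroid of triangle NUJ ⇒ Y = (3/7, 5/21)
3. L is the centroid of triangle YJC ⇒ L = (1/7, 26/63)
4. S lies on line NJ with NS:SJ = 1:3 ⇒ S = (3/4, 0)
line SL meets JC at D = (0, 26/51)
L = S + t·(D−S) with t = 17/21, so SL:LD = 17/21:4/21

SL:LD = 17/4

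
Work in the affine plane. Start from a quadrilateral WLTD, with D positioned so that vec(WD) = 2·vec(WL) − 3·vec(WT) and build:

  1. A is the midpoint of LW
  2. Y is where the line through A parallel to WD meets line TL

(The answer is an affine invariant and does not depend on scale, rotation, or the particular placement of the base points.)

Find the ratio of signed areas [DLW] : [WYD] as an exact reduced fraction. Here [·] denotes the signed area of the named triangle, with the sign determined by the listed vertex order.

Work in coordinates with W = (0, 0), L = (1, 0), T = (0, 1), D = (2, -3).
1. A is the midpoint of LW ⇒ A = (1/2, 0)
2. Y is where the line through A parallel to WD meets line TL ⇒ Y = (-1/2, 3/2)
2·[DLW] = 3, 2·[WYD] = -3/2
[DLW]:[WYD] = 3:-3/2 = -2

[DLW]:[WYD] = -2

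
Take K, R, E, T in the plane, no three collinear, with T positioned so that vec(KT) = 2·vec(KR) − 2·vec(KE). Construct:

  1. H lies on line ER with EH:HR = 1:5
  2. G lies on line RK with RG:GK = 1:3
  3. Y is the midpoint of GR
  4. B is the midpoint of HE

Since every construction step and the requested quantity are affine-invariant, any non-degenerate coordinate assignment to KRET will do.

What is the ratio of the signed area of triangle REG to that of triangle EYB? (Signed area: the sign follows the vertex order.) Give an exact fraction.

Choose coordinates K = (0, 0), R = (1, 0), E = (0, 1), T = (2, -2).
1. H lies on line ER with EH:HR = 1:5 ⇒ H = (1/6, 5/6)
2. G lies on line RK with RG:GK = 1:3 ⇒ G = (3/4, 0)
3. Y is the midpoint of GR ⇒ Y = (7/8, 0)
4. B is the midpoint of HE ⇒ B = (1/12, 11/12)
2·[REG] = 1/4, 2·[EYB] = 1/96
[REG]:[EYB] = 1/4:1/96 = 24

[REG]:[EYB] = 24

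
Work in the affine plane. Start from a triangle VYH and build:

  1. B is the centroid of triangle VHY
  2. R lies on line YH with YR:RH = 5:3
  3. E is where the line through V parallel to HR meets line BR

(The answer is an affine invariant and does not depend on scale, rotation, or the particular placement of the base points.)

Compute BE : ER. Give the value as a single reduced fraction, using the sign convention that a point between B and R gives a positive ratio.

BE:ER = -2/3

Choose coordinates V = (0, 0), Y = (1, 0), H = (0, 1).
1. B is the centroid of triangle VHY ⇒ B = (1/3, 1/3)
2. R lies on line YH with YR:RH = 5:3 ⇒ R = (3/8, 5/8)
3. E is where the line through V parallel to HR meets line BR ⇒ E = (1/4, -1/4)
E = B + t·(R−B) with t = -2, so BE:ER = t:(1−t) = -2:3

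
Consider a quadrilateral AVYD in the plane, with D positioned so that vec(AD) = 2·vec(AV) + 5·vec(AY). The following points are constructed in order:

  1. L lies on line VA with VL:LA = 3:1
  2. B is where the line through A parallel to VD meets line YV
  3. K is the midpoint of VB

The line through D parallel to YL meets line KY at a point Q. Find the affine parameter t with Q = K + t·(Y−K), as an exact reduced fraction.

t = -41/7

Work in coordinates with A = (0, 0), V = (1, 0), Y = (0, 1), D = (2, 5).
1. L lies on line VA with VL:LA = 3:1 ⇒ L = (1/4, 0)
2. B is where the line through A parallel to VD meets line YV ⇒ B = (1/6, 5/6)
3. K is the midpoint of VB ⇒ K = (7/12, 5/12)
through D parallel to YL: direction (1/4, -1); meets KY at Q = (4, -3)
Q = K + t·(Y−K) with t = -41/7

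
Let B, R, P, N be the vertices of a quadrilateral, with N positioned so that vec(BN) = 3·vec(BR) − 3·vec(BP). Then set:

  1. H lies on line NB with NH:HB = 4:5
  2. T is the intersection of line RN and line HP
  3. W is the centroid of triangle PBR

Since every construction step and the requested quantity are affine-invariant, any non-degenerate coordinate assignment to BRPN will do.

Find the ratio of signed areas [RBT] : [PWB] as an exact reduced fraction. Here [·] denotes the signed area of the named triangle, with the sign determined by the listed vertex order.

Choose coordinates B = (0, 0), R = (1, 0), P = (0, 1), N = (3, -3).
1. H lies on line NB with NH:HB = 4:5 ⇒ H = (5/3, -5/3)
2. T is the intersection of line RN and line HP ⇒ T = (-5, 9)
3. W is the centroid of triangle PBR ⇒ W = (1/3, 1/3)
2·[RBT] = -9, 2·[PWB] = -1/3
[RBT]:[PWB] = -9:-1/3 = 27

[RBT]:[PWB] = 27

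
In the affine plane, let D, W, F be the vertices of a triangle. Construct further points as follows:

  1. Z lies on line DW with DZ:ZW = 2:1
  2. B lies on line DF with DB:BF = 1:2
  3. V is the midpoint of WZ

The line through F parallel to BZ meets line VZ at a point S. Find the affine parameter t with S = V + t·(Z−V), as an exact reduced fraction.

Assign D = (0, 0), W = (1, 0), F = (0, 1) — the answer is frame-independent, so this choice is without loss of generality.
1. Z lies on line DW with DZ:ZW = 2:1 ⇒ Z = (2/3, 0)
2. B lies on line DF with DB:BF = 1:2 ⇒ B = (0, 1/3)
3. V is the midpoint of WZ ⇒ V = (5/6, 0)
through F parallel to BZ: direction (2/3, -1/3); meets VZ at S = (2, 0)
S = V + t·(Z−V) with t = -7

t = -7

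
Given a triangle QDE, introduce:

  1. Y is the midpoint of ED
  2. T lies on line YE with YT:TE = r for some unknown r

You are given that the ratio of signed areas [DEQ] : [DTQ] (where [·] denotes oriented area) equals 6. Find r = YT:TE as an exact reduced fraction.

Assign Q = (0, 0), D = (1, 0), E = (0, 1) — the answer is frame-independent, so this choice is without loss of generality.
1. Y is the midpoint of ED ⇒ Y = (1/2, 1/2)
2. With YT:TE = r, write λ = r/(r+1) so T = Y + λ·(E−Y); T is affine-linear in λ
Every point depending on T is an affine combination of T and λ-independent points, so each such coordinate is linear in λ; the λ² term in each signed area is a multiple of (E−Y)×(E−Y) = 0, so 2·[DEQ] and 2·[DTQ] are each linear in λ. Evaluating at λ=0 and λ=1:
  2·[DEQ] = 1,   2·[DTQ] = 1/2·λ + 1/2
So [DEQ]:[DTQ] = (1) / (1/2·λ + 1/2). Setting this equal to 6:
  1 = 6·(1/2·λ + 1/2)  ⇒  λ = -2/3
Then r = λ/(1−λ) = (-2/3)/(5/3) = -2/5. Check: with r = -2/5, T = (5/6, 1/6) and [DEQ]:[DTQ] = 6 as required.

r = -2/5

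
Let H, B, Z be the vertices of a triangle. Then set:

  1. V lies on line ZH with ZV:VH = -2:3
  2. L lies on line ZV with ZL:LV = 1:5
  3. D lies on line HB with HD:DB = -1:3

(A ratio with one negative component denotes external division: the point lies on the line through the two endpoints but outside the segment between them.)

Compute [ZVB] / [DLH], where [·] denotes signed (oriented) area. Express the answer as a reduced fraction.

[ZVB]:[DLH] = 3

Work in coordinates with H = (0, 0), B = (1, 0), Z = (0, 1).
1. V lies on line ZH with ZV:VH = -2:3 ⇒ V = (0, 3)
2. L lies on line ZV with ZL:LV = 1:5 ⇒ L = (0, 4/3)
3. D lies on line HB with HD:DB = -1:3 ⇒ D = (-1/2, 0)
2·[ZVB] = -2, 2·[DLH] = -2/3
[ZVB]:[DLH] = -2:-2/3 = 3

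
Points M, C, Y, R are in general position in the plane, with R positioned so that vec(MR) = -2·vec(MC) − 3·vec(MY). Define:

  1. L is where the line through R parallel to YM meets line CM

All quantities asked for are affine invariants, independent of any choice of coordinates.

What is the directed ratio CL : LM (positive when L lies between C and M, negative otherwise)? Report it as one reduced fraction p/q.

Work in coordinates with M = (0, 0), C = (1, 0), Y = (0, 1), R = (-2, -3).
1. L is where the line through R parallel to YM meets line CM ⇒ L = (-2, 0)
L = C + t·(M−C) with t = 3, so CL:LM = t:(1−t) = 3:-2

CL:LM = -3/2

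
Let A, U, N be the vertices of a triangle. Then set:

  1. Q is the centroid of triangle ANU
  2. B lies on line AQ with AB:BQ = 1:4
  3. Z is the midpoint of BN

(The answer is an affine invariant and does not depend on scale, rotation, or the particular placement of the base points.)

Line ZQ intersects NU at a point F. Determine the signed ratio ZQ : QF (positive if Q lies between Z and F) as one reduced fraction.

Assign A = (0, 0), U = (1, 0), N = (0, 1) — the answer is frame-independent, so this choice is without loss of generality.
1. Q is the centroid of triangle ANU ⇒ Q = (1/3, 1/3)
2. B lies on line AQ with AB:BQ = 1:4 ⇒ B = (1/15, 1/15)
3. Z is the midpoint of BN ⇒ Z = (1/30, 8/15)
line ZQ meets NU at F = (4/3, -1/3)
Q = Z + t·(F−Z) with t = 3/13, so ZQ:QF = 3/13:10/13

ZQ:QF = 3/10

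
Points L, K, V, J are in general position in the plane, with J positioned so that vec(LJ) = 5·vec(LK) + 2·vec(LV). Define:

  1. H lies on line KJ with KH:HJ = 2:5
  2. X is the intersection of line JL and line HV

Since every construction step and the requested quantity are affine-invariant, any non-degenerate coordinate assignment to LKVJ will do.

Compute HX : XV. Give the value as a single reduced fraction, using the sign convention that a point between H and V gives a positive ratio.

Choose coordinates L = (0, 0), K = (1, 0), V = (0, 1), J = (5, 2).
1. H lies on line KJ with KH:HJ = 2:5 ⇒ H = (15/7, 4/7)
2. X is the intersection of line JL and line HV ⇒ X = (5/3, 2/3)
X = H + t·(V−H) with t = 2/9, so HX:XV = t:(1−t) = 2/9:7/9

HX:XV = 2/7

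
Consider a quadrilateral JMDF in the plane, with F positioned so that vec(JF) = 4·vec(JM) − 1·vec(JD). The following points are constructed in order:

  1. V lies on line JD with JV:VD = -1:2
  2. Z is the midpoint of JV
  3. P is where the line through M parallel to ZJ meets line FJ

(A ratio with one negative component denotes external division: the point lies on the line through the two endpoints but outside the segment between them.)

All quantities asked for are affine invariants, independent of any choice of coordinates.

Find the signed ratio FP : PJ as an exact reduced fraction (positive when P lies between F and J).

Work in coordinates with J = (0, 0), M = (1, 0), D = (0, 1), F = (4, -1).
1. V lies on line JD with JV:VD = -1:2 ⇒ V = (0, -1)
2. Z is the midpoint of JV ⇒ Z = (0, -1/2)
3. P is where the line through M parallel to ZJ meets line FJ ⇒ P = (1, -1/4)
P = F + t·(J−F) with t = 3/4, so FP:PJ = t:(1−t) = 3/4:1/4

FP:PJ = 3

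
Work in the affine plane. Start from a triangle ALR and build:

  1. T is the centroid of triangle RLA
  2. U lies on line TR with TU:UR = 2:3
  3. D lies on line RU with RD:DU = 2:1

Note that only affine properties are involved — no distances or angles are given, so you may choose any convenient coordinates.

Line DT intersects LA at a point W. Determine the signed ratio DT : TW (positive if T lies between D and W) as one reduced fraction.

DT:TW = 6/5

Work in coordinates with A = (0, 0), L = (1, 0), R = (0, 1).
1. T is the centroid of triangle RLA ⇒ T = (1/3, 1/3)
2. U lies on line TR with TU:UR = 2:3 ⇒ U = (1/5, 3/5)
3. D lies on line RU with RD:DU = 2:1 ⇒ D = (2/15, 11/15)
line DT meets LA at W = (1/2, 0)
T = D + t·(W−D) with t = 6/11, so DT:TW = 6/11:5/11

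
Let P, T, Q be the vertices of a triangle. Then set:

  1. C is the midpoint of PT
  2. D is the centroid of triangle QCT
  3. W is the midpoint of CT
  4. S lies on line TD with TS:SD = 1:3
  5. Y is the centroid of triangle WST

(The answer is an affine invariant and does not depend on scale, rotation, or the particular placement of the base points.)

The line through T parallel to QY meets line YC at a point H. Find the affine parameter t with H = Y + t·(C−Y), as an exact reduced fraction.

t = -1/4

Choose coordinates P = (0, 0), T = (1, 0), Q = (0, 1).
1. C is the midpoint of PT ⇒ C = (1/2, 0)
2. D is the centroid of triangle QCT ⇒ D = (1/2, 1/3)
3. W is the midpoint of CT ⇒ W = (3/4, 0)
4. S lies on line TD with TS:SD = 1:3 ⇒ S = (7/8, 1/12)
5. Y is the centroid of triangle WST ⇒ Y = (7/8, 1/36)
through T parallel to QY: direction (7/8, -35/36); meets YC at H = (31/32, 5/144)
H = Y + t·(C−Y) with t = -1/4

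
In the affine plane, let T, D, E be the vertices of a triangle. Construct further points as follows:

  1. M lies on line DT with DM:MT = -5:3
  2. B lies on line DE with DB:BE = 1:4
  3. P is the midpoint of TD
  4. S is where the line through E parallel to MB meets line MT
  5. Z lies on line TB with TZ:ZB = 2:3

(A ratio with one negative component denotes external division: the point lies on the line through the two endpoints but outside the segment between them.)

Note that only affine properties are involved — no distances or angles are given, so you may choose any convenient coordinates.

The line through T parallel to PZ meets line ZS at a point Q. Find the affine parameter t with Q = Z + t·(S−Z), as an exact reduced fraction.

Set T = (0, 0), D = (1, 0), E = (0, 1); any affine frame gives the same invariant.
1. M lies on line DT with DM:MT = -5:3 ⇒ M = (-3/2, 0)
2. B lies on line DE with DB:BE = 1:4 ⇒ B = (4/5, 1/5)
3. P is the midpoint of TD ⇒ P = (1/2, 0)
4. S is where the line through E parallel to MB meets line MT ⇒ S = (-23/2, 0)
5. Z lies on line TB with TZ:ZB = 2:3 ⇒ Z = (8/25, 2/25)
through T parallel to PZ: direction (-9/50, 2/25); meets ZS at Q = (-69/400, 23/300)
Q = Z + t·(S−Z) with t = 1/24

t = 1/24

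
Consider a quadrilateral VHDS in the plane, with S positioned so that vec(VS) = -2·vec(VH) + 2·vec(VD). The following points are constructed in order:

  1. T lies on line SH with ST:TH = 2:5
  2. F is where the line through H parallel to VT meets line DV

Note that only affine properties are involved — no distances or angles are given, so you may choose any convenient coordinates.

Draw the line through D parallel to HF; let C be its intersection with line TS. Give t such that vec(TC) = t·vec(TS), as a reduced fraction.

t = -2

Assign V = (0, 0), H = (1, 0), D = (0, 1), S = (-2, 2) — the answer is frame-independent, so this choice is without loss of generality.
1. T lies on line SH with ST:TH = 2:5 ⇒ T = (-8/7, 10/7)
2. F is where the line through H parallel to VT meets line DV ⇒ F = (0, 5/4)
through D parallel to HF: direction (-1, 5/4); meets TS at C = (4/7, 2/7)
C = T + t·(S−T) with t = -2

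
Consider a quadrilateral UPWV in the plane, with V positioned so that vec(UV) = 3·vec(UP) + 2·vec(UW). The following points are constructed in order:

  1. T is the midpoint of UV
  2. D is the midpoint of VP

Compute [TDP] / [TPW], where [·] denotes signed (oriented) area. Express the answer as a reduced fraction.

[TDP]:[TPW] = 1/3

Set U = (0, 0), P = (1, 0), W = (0, 1), V = (3, 2); any affine frame gives the same invariant.
1. T is the midpoint of UV ⇒ T = (3/2, 1)
2. D is the midpoint of VP ⇒ D = (2, 1)
2·[TDP] = -1/2, 2·[TPW] = -3/2
[TDP]:[TPW] = -1/2:-3/2 = 1/3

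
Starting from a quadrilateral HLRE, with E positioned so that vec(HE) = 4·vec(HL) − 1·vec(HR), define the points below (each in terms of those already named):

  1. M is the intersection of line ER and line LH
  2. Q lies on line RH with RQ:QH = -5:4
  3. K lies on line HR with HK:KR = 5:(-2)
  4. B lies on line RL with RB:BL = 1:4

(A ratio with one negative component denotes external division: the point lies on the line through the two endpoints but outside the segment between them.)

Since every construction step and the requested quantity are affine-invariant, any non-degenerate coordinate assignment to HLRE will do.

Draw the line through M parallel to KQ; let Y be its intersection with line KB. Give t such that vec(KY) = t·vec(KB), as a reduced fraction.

Work in coordinates with H = (0, 0), L = (1, 0), R = (0, 1), E = (4, -1).
1. M is the intersection of line ER and line LH ⇒ M = (2, 0)
2. Q lies on line RH with RQ:QH = -5:4 ⇒ Q = (0, -4)
3. K lies on line HR with HK:KR = 5:(-2) ⇒ K = (0, 5/3)
4. B lies on line RL with RB:BL = 1:4 ⇒ B = (1/5, 4/5)
through M parallel to KQ: direction (0, -17/3); meets KB at Y = (2, -7)
Y = K + t·(B−K) with t = 10

t = 10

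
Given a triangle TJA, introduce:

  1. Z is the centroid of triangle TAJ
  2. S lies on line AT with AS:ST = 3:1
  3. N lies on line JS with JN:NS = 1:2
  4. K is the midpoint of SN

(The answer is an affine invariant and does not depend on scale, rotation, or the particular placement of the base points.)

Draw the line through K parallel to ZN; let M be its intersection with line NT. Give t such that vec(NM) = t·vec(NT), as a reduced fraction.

Work in coordinates with T = (0, 0), J = (1, 0), A = (0, 1).
1. Z is the centroid of triangle TAJ ⇒ Z = (1/3, 1/3)
2. S lies on line AT with AS:ST = 3:1 ⇒ S = (0, 1/4)
3. N lies on line JS with JN:NS = 1:2 ⇒ N = (2/3, 1/12)
4. K is the midpoint of SN ⇒ K = (1/3, 1/6)
through K parallel to ZN: direction (1/3, -1/4); meets NT at M = (10/21, 5/84)
M = N + t·(T−N) with t = 2/7

t = 2/7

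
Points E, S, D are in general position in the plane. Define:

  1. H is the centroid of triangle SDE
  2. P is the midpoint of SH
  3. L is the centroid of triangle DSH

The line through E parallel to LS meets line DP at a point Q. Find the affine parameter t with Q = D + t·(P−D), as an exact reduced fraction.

Work in coordinates with E = (0, 0), S = (1, 0), D = (0, 1).
1. H is the centroid of triangle SDE ⇒ H = (1/3, 1/3)
2. P is the midpoint of SH ⇒ P = (2/3, 1/6)
3. L is the centroid of triangle DSH ⇒ L = (4/9, 4/9)
through E parallel to LS: direction (5/9, -4/9); meets DP at Q = (20/9, -16/9)
Q = D + t·(P−D) with t = 10/3

t = 10/3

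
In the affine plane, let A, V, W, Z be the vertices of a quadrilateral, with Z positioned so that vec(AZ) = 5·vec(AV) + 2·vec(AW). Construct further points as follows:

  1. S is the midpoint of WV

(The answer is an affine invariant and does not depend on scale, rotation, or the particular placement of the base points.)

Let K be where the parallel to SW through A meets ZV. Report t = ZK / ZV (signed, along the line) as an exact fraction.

Set A = (0, 0), V = (1, 0), W = (0, 1), Z = (5, 2); any affine frame gives the same invariant.
1. S is the midpoint of WV ⇒ S = (1/2, 1/2)
through A parallel to SW: direction (-1/2, 1/2); meets ZV at K = (1/3, -1/3)
K = Z + t·(V−Z) with t = 7/6

t = 7/6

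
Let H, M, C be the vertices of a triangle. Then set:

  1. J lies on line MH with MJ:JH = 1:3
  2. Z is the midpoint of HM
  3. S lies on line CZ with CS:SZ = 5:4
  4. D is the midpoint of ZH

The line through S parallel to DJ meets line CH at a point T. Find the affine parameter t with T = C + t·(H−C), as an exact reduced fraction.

Set H = (0, 0), M = (1, 0), C = (0, 1); any affine frame gives the same invariant.
1. J lies on line MH with MJ:JH = 1:3 ⇒ J = (3/4, 0)
2. Z is the midpoint of HM ⇒ Z = (1/2, 0)
3. S lies on line CZ with CS:SZ = 5:4 ⇒ S = (5/18, 4/9)
4. D is the midpoint of ZH ⇒ D = (1/4, 0)
through S parallel to DJ: direction (1/2, 0); meets CH at T = (0, 4/9)
T = C + t·(H−C) with t = 5/9

t = 5/9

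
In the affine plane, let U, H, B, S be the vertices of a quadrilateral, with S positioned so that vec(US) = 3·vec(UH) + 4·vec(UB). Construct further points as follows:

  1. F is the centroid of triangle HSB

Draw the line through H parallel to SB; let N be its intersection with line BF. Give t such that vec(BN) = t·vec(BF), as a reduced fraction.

t = 3

Choose coordinates U = (0, 0), H = (1, 0), B = (0, 1), S = (3, 4).
1. F is the centroid of triangle HSB ⇒ F = (4/3, 5/3)
through H parallel to SB: direction (-3, -3); meets BF at N = (4, 3)
N = B + t·(F−B) with t = 3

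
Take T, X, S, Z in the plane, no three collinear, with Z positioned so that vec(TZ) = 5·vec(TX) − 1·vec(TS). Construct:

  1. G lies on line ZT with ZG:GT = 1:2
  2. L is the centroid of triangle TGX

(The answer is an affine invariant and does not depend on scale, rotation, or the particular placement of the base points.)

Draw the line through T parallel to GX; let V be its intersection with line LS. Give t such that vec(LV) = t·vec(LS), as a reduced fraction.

t = -4/17

Assign T = (0, 0), X = (1, 0), S = (0, 1), Z = (5, -1) — the answer is frame-independent, so this choice is without loss of generality.
1. G lies on line ZT with ZG:GT = 1:2 ⇒ G = (10/3, -2/3)
2. L is the centroid of triangle TGX ⇒ L = (13/9, -2/9)
through T parallel to GX: direction (-7/3, 2/3); meets LS at V = (91/51, -26/51)
V = L + t·(S−L) with t = -4/17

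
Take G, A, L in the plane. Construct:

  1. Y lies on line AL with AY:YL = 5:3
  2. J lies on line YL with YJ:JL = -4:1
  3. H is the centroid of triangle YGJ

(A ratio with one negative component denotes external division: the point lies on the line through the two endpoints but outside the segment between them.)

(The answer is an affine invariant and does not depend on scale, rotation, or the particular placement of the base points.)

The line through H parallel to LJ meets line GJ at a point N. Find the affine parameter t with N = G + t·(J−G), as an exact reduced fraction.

Set G = (0, 0), A = (1, 0), L = (0, 1); any affine frame gives the same invariant.
1. Y lies on line AL with AY:YL = 5:3 ⇒ Y = (3/8, 5/8)
2. J lies on line YL with YJ:JL = -4:1 ⇒ J = (-1/8, 9/8)
3. H is the centroid of triangle YGJ ⇒ H = (1/12, 7/12)
through H parallel to LJ: direction (-1/8, 1/8); meets GJ at N = (-1/12, 3/4)
N = G + t·(J−G) with t = 2/3

t = 2/3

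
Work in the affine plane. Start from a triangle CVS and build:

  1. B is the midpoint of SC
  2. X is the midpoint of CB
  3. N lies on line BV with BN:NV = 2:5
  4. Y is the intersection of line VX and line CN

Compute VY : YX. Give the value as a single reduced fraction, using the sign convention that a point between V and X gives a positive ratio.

Work in coordinates with C = (0, 0), V = (1, 0), S = (0, 1).
1. B is the midpoint of SC ⇒ B = (0, 1/2)
2. X is the midpoint of CB ⇒ X = (0, 1/4)
3. N lies on line BV with BN:NV = 2:5 ⇒ N = (2/7, 5/14)
4. Y is the intersection of line VX and line CN ⇒ Y = (1/6, 5/24)
Y = V + t·(X−V) with t = 5/6, so VY:YX = t:(1−t) = 5/6:1/6

VY:YX = 5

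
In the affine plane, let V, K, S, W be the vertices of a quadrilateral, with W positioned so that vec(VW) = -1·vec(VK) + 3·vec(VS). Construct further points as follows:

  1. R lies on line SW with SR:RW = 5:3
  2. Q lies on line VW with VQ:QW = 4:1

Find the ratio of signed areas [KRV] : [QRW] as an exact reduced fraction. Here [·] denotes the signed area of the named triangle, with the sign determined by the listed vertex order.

[KRV]:[QRW] = 30

Set V = (0, 0), K = (1, 0), S = (0, 1), W = (-1, 3); any affine frame gives the same invariant.
1. R lies on line SW with SR:RW = 5:3 ⇒ R = (-5/8, 9/4)
2. Q lies on line VW with VQ:QW = 4:1 ⇒ Q = (-4/5, 12/5)
2·[KRV] = 9/4, 2·[QRW] = 3/40
[KRV]:[QRW] = 9/4:3/40 = 30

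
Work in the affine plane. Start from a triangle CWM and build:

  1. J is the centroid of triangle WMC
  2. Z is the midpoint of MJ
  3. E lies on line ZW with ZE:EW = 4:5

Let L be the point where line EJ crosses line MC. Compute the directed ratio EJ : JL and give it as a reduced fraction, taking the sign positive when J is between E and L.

EJ:JL = 11/18

Assign C = (0, 0), W = (1, 0), M = (0, 1) — the answer is frame-independent, so this choice is without loss of generality.
1. J is the centroid of triangle WMC ⇒ J = (1/3, 1/3)
2. Z is the midpoint of MJ ⇒ Z = (1/6, 2/3)
3. E lies on line ZW with ZE:EW = 4:5 ⇒ E = (29/54, 10/27)
line EJ meets MC at L = (0, 3/11)
J = E + t·(L−E) with t = 11/29, so EJ:JL = 11/29:18/29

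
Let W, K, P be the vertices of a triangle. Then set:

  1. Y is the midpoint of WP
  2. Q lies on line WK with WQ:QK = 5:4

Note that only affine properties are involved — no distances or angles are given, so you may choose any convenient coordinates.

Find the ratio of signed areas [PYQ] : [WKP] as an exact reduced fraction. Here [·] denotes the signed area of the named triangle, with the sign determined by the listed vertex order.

Work in coordinates with W = (0, 0), K = (1, 0), P = (0, 1).
1. Y is the midpoint of WP ⇒ Y = (0, 1/2)
2. Q lies on line WK with WQ:QK = 5:4 ⇒ Q = (5/9, 0)
2·[PYQ] = 5/18, 2·[WKP] = 1
[PYQ]:[WKP] = 5/18:1 = 5/18

[PYQ]:[WKP] = 5/18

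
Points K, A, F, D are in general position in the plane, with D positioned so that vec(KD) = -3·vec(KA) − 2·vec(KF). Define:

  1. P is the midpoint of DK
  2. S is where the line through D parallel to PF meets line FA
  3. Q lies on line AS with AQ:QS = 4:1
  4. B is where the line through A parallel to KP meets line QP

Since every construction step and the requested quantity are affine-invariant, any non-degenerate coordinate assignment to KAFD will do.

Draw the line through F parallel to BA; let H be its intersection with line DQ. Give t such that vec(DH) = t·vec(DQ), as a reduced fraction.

Work in coordinates with K = (0, 0), A = (1, 0), F = (0, 1), D = (-3, -2).
1. P is the midpoint of DK ⇒ P = (-3/2, -1)
2. S is where the line through D parallel to PF meets line FA ⇒ S = (-3/7, 10/7)
3. Q lies on line AS with AQ:QS = 4:1 ⇒ Q = (-1/7, 8/7)
4. B is where the line through A parallel to KP meets line QP ⇒ B = (-29/13, -28/13)
through F parallel to BA: direction (42/13, 28/13); meets DQ at H = (-9/13, 7/13)
H = D + t·(Q−D) with t = 21/26

t = 21/26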